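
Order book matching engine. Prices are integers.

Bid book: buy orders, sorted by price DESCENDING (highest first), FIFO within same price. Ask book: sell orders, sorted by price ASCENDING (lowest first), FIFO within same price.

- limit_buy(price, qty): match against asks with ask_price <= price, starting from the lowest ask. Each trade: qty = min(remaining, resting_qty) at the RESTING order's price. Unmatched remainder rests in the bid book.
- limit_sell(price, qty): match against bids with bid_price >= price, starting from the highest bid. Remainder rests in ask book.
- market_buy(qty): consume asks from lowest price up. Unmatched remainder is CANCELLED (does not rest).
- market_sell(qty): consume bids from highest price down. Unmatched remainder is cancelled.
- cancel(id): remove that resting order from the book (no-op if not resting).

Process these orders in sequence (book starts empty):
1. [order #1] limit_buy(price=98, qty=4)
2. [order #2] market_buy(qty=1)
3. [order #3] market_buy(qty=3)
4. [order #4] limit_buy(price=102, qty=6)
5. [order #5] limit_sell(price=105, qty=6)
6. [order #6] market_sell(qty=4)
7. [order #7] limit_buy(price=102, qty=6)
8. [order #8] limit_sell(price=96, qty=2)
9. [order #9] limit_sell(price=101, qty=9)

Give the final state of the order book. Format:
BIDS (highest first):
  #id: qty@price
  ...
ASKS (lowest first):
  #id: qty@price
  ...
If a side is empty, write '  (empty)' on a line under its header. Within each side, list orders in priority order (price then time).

Answer: BIDS (highest first):
  #1: 4@98
ASKS (lowest first):
  #9: 3@101
  #5: 6@105

Derivation:
After op 1 [order #1] limit_buy(price=98, qty=4): fills=none; bids=[#1:4@98] asks=[-]
After op 2 [order #2] market_buy(qty=1): fills=none; bids=[#1:4@98] asks=[-]
After op 3 [order #3] market_buy(qty=3): fills=none; bids=[#1:4@98] asks=[-]
After op 4 [order #4] limit_buy(price=102, qty=6): fills=none; bids=[#4:6@102 #1:4@98] asks=[-]
After op 5 [order #5] limit_sell(price=105, qty=6): fills=none; bids=[#4:6@102 #1:4@98] asks=[#5:6@105]
After op 6 [order #6] market_sell(qty=4): fills=#4x#6:4@102; bids=[#4:2@102 #1:4@98] asks=[#5:6@105]
After op 7 [order #7] limit_buy(price=102, qty=6): fills=none; bids=[#4:2@102 #7:6@102 #1:4@98] asks=[#5:6@105]
After op 8 [order #8] limit_sell(price=96, qty=2): fills=#4x#8:2@102; bids=[#7:6@102 #1:4@98] asks=[#5:6@105]
After op 9 [order #9] limit_sell(price=101, qty=9): fills=#7x#9:6@102; bids=[#1:4@98] asks=[#9:3@101 #5:6@105]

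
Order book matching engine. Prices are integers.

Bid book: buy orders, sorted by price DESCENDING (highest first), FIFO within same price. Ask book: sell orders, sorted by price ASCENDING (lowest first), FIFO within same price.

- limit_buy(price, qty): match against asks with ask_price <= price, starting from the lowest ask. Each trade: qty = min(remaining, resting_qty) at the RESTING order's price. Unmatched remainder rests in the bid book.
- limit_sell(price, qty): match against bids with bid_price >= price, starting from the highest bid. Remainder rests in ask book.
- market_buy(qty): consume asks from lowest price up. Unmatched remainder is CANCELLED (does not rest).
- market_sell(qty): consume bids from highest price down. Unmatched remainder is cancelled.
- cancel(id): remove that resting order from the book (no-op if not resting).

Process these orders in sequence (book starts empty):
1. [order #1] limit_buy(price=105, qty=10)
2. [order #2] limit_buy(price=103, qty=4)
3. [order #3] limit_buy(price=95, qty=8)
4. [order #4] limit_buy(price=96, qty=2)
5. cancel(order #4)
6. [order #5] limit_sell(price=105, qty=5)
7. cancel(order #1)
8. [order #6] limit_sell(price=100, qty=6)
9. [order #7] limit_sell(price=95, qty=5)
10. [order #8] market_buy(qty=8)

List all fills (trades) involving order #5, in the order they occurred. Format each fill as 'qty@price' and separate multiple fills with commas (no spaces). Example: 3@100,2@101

Answer: 5@105

Derivation:
After op 1 [order #1] limit_buy(price=105, qty=10): fills=none; bids=[#1:10@105] asks=[-]
After op 2 [order #2] limit_buy(price=103, qty=4): fills=none; bids=[#1:10@105 #2:4@103] asks=[-]
After op 3 [order #3] limit_buy(price=95, qty=8): fills=none; bids=[#1:10@105 #2:4@103 #3:8@95] asks=[-]
After op 4 [order #4] limit_buy(price=96, qty=2): fills=none; bids=[#1:10@105 #2:4@103 #4:2@96 #3:8@95] asks=[-]
After op 5 cancel(order #4): fills=none; bids=[#1:10@105 #2:4@103 #3:8@95] asks=[-]
After op 6 [order #5] limit_sell(price=105, qty=5): fills=#1x#5:5@105; bids=[#1:5@105 #2:4@103 #3:8@95] asks=[-]
After op 7 cancel(order #1): fills=none; bids=[#2:4@103 #3:8@95] asks=[-]
After op 8 [order #6] limit_sell(price=100, qty=6): fills=#2x#6:4@103; bids=[#3:8@95] asks=[#6:2@100]
After op 9 [order #7] limit_sell(price=95, qty=5): fills=#3x#7:5@95; bids=[#3:3@95] asks=[#6:2@100]
After op 10 [order #8] market_buy(qty=8): fills=#8x#6:2@100; bids=[#3:3@95] asks=[-]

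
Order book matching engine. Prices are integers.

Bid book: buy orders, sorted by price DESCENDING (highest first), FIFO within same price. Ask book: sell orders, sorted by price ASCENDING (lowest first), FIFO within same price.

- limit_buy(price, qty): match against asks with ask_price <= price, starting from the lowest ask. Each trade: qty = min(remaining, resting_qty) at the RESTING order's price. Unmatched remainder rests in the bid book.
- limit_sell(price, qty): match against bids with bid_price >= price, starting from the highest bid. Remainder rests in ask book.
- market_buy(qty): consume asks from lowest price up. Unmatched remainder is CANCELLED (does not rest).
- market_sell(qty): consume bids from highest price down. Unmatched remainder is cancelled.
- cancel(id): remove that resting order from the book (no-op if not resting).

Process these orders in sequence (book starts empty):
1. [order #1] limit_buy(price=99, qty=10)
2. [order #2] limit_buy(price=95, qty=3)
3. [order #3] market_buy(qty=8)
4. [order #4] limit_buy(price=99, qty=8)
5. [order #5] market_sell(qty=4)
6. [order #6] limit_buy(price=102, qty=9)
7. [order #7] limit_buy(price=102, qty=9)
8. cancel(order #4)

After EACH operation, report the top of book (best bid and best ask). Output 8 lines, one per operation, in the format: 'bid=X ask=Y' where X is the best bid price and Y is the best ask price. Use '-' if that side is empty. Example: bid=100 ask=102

After op 1 [order #1] limit_buy(price=99, qty=10): fills=none; bids=[#1:10@99] asks=[-]
After op 2 [order #2] limit_buy(price=95, qty=3): fills=none; bids=[#1:10@99 #2:3@95] asks=[-]
After op 3 [order #3] market_buy(qty=8): fills=none; bids=[#1:10@99 #2:3@95] asks=[-]
After op 4 [order #4] limit_buy(price=99, qty=8): fills=none; bids=[#1:10@99 #4:8@99 #2:3@95] asks=[-]
After op 5 [order #5] market_sell(qty=4): fills=#1x#5:4@99; bids=[#1:6@99 #4:8@99 #2:3@95] asks=[-]
After op 6 [order #6] limit_buy(price=102, qty=9): fills=none; bids=[#6:9@102 #1:6@99 #4:8@99 #2:3@95] asks=[-]
After op 7 [order #7] limit_buy(price=102, qty=9): fills=none; bids=[#6:9@102 #7:9@102 #1:6@99 #4:8@99 #2:3@95] asks=[-]
After op 8 cancel(order #4): fills=none; bids=[#6:9@102 #7:9@102 #1:6@99 #2:3@95] asks=[-]

Answer: bid=99 ask=-
bid=99 ask=-
bid=99 ask=-
bid=99 ask=-
bid=99 ask=-
bid=102 ask=-
bid=102 ask=-
bid=102 ask=-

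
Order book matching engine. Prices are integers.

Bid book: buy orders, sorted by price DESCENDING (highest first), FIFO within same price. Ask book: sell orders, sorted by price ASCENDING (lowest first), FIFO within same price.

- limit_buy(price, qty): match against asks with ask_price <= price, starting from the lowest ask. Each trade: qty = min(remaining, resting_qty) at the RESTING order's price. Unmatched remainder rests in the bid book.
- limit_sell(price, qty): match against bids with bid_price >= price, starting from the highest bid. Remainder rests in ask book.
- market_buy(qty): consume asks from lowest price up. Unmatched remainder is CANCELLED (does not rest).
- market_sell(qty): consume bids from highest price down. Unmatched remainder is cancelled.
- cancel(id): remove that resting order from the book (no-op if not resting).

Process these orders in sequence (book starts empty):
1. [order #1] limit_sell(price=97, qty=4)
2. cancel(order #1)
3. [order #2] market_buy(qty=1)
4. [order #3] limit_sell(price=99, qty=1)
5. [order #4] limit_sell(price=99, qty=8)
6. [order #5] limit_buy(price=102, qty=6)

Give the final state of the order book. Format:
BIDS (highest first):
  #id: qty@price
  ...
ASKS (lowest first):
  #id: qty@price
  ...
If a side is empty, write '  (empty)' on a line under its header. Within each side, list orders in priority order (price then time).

After op 1 [order #1] limit_sell(price=97, qty=4): fills=none; bids=[-] asks=[#1:4@97]
After op 2 cancel(order #1): fills=none; bids=[-] asks=[-]
After op 3 [order #2] market_buy(qty=1): fills=none; bids=[-] asks=[-]
After op 4 [order #3] limit_sell(price=99, qty=1): fills=none; bids=[-] asks=[#3:1@99]
After op 5 [order #4] limit_sell(price=99, qty=8): fills=none; bids=[-] asks=[#3:1@99 #4:8@99]
After op 6 [order #5] limit_buy(price=102, qty=6): fills=#5x#3:1@99 #5x#4:5@99; bids=[-] asks=[#4:3@99]

Answer: BIDS (highest first):
  (empty)
ASKS (lowest first):
  #4: 3@99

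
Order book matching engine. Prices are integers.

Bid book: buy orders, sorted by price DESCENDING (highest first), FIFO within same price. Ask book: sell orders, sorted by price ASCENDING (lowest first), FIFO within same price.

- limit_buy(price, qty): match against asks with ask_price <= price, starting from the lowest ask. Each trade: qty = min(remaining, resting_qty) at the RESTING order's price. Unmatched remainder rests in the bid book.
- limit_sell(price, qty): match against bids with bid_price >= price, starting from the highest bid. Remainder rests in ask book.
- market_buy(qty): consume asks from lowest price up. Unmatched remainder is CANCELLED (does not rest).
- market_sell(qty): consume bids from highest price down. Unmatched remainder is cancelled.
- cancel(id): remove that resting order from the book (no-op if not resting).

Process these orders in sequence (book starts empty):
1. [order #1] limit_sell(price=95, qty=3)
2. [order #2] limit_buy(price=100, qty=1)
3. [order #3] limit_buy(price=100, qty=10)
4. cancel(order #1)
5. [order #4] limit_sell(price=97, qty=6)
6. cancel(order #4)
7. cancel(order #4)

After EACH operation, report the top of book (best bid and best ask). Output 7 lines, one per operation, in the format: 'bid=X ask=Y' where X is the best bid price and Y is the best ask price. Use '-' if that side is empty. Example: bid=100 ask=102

After op 1 [order #1] limit_sell(price=95, qty=3): fills=none; bids=[-] asks=[#1:3@95]
After op 2 [order #2] limit_buy(price=100, qty=1): fills=#2x#1:1@95; bids=[-] asks=[#1:2@95]
After op 3 [order #3] limit_buy(price=100, qty=10): fills=#3x#1:2@95; bids=[#3:8@100] asks=[-]
After op 4 cancel(order #1): fills=none; bids=[#3:8@100] asks=[-]
After op 5 [order #4] limit_sell(price=97, qty=6): fills=#3x#4:6@100; bids=[#3:2@100] asks=[-]
After op 6 cancel(order #4): fills=none; bids=[#3:2@100] asks=[-]
After op 7 cancel(order #4): fills=none; bids=[#3:2@100] asks=[-]

Answer: bid=- ask=95
bid=- ask=95
bid=100 ask=-
bid=100 ask=-
bid=100 ask=-
bid=100 ask=-
bid=100 ask=-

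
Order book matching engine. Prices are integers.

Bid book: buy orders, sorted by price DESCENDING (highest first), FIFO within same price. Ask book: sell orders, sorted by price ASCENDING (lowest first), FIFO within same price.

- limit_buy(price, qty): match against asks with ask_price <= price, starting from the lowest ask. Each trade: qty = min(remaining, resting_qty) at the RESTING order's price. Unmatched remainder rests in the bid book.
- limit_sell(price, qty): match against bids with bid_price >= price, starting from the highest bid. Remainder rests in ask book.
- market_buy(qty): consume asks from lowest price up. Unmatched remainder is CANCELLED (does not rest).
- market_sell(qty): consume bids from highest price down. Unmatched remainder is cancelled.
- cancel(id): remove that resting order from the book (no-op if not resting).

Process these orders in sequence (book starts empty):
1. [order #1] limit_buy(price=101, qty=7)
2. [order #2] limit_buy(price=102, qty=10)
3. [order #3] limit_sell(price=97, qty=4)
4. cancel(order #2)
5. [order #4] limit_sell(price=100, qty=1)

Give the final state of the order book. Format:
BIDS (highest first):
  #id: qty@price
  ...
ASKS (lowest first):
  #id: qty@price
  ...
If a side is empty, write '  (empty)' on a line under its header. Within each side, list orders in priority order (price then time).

Answer: BIDS (highest first):
  #1: 6@101
ASKS (lowest first):
  (empty)

Derivation:
After op 1 [order #1] limit_buy(price=101, qty=7): fills=none; bids=[#1:7@101] asks=[-]
After op 2 [order #2] limit_buy(price=102, qty=10): fills=none; bids=[#2:10@102 #1:7@101] asks=[-]
After op 3 [order #3] limit_sell(price=97, qty=4): fills=#2x#3:4@102; bids=[#2:6@102 #1:7@101] asks=[-]
After op 4 cancel(order #2): fills=none; bids=[#1:7@101] asks=[-]
After op 5 [order #4] limit_sell(price=100, qty=1): fills=#1x#4:1@101; bids=[#1:6@101] asks=[-]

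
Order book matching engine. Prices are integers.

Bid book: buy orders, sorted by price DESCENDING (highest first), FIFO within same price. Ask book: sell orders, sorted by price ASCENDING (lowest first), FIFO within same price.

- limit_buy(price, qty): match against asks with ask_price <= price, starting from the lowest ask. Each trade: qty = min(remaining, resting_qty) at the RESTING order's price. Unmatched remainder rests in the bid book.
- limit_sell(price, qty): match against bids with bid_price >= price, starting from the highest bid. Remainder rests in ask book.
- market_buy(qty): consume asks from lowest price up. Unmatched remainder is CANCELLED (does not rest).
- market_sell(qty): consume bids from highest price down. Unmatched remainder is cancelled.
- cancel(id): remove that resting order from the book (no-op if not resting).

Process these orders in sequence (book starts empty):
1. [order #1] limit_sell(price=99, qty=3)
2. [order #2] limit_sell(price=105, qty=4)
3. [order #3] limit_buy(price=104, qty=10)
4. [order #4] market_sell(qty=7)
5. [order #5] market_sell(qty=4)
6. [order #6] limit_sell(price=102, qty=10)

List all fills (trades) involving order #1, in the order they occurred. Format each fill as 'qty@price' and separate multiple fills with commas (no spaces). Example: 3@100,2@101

After op 1 [order #1] limit_sell(price=99, qty=3): fills=none; bids=[-] asks=[#1:3@99]
After op 2 [order #2] limit_sell(price=105, qty=4): fills=none; bids=[-] asks=[#1:3@99 #2:4@105]
After op 3 [order #3] limit_buy(price=104, qty=10): fills=#3x#1:3@99; bids=[#3:7@104] asks=[#2:4@105]
After op 4 [order #4] market_sell(qty=7): fills=#3x#4:7@104; bids=[-] asks=[#2:4@105]
After op 5 [order #5] market_sell(qty=4): fills=none; bids=[-] asks=[#2:4@105]
After op 6 [order #6] limit_sell(price=102, qty=10): fills=none; bids=[-] asks=[#6:10@102 #2:4@105]

Answer: 3@99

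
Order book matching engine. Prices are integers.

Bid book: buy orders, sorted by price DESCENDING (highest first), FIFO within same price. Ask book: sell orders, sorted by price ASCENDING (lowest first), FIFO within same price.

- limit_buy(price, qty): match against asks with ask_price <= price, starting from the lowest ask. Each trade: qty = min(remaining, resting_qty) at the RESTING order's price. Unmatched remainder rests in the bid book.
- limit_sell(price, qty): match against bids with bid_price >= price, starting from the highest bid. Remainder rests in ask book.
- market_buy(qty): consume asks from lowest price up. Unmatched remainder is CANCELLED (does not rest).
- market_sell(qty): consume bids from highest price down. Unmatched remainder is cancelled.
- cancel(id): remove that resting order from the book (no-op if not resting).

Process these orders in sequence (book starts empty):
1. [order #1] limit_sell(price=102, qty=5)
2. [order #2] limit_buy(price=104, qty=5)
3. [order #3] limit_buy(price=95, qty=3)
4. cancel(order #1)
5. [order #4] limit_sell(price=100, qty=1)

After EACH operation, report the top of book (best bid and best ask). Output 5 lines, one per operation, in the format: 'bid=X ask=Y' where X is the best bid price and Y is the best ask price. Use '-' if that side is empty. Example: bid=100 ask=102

Answer: bid=- ask=102
bid=- ask=-
bid=95 ask=-
bid=95 ask=-
bid=95 ask=100

Derivation:
After op 1 [order #1] limit_sell(price=102, qty=5): fills=none; bids=[-] asks=[#1:5@102]
After op 2 [order #2] limit_buy(price=104, qty=5): fills=#2x#1:5@102; bids=[-] asks=[-]
After op 3 [order #3] limit_buy(price=95, qty=3): fills=none; bids=[#3:3@95] asks=[-]
After op 4 cancel(order #1): fills=none; bids=[#3:3@95] asks=[-]
After op 5 [order #4] limit_sell(price=100, qty=1): fills=none; bids=[#3:3@95] asks=[#4:1@100]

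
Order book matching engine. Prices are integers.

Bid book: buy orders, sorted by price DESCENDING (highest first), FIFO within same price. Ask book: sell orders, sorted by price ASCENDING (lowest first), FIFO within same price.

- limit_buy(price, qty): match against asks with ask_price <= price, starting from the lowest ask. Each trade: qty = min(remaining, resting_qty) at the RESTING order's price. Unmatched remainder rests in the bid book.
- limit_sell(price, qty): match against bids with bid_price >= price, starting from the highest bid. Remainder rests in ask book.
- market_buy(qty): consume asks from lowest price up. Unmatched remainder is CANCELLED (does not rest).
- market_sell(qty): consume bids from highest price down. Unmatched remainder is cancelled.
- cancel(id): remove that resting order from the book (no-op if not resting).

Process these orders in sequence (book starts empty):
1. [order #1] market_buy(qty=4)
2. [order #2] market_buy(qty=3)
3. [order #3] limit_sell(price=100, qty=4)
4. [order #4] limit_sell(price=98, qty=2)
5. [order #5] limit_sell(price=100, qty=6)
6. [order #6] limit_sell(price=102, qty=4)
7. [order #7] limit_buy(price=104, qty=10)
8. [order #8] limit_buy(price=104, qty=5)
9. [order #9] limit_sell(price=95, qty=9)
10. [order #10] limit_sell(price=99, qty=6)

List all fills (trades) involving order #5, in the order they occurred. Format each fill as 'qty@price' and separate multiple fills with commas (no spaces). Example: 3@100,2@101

After op 1 [order #1] market_buy(qty=4): fills=none; bids=[-] asks=[-]
After op 2 [order #2] market_buy(qty=3): fills=none; bids=[-] asks=[-]
After op 3 [order #3] limit_sell(price=100, qty=4): fills=none; bids=[-] asks=[#3:4@100]
After op 4 [order #4] limit_sell(price=98, qty=2): fills=none; bids=[-] asks=[#4:2@98 #3:4@100]
After op 5 [order #5] limit_sell(price=100, qty=6): fills=none; bids=[-] asks=[#4:2@98 #3:4@100 #5:6@100]
After op 6 [order #6] limit_sell(price=102, qty=4): fills=none; bids=[-] asks=[#4:2@98 #3:4@100 #5:6@100 #6:4@102]
After op 7 [order #7] limit_buy(price=104, qty=10): fills=#7x#4:2@98 #7x#3:4@100 #7x#5:4@100; bids=[-] asks=[#5:2@100 #6:4@102]
After op 8 [order #8] limit_buy(price=104, qty=5): fills=#8x#5:2@100 #8x#6:3@102; bids=[-] asks=[#6:1@102]
After op 9 [order #9] limit_sell(price=95, qty=9): fills=none; bids=[-] asks=[#9:9@95 #6:1@102]
After op 10 [order #10] limit_sell(price=99, qty=6): fills=none; bids=[-] asks=[#9:9@95 #10:6@99 #6:1@102]

Answer: 4@100,2@100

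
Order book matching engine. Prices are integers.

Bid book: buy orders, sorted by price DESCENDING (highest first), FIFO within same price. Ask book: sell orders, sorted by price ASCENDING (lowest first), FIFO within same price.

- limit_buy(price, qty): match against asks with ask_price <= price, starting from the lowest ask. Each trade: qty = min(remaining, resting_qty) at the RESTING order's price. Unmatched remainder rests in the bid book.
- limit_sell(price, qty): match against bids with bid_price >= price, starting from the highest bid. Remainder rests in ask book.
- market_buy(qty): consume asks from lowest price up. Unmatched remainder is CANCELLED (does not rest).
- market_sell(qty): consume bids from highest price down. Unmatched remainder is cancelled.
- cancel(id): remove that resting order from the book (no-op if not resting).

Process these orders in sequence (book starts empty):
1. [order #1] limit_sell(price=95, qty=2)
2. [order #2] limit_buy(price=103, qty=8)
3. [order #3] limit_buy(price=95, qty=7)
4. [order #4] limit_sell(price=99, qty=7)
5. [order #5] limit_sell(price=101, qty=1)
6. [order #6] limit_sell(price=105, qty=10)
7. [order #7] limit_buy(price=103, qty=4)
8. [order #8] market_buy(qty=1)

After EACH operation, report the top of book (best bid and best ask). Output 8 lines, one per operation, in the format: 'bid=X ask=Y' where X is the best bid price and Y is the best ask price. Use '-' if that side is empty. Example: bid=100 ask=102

Answer: bid=- ask=95
bid=103 ask=-
bid=103 ask=-
bid=95 ask=99
bid=95 ask=99
bid=95 ask=99
bid=103 ask=105
bid=103 ask=105

Derivation:
After op 1 [order #1] limit_sell(price=95, qty=2): fills=none; bids=[-] asks=[#1:2@95]
After op 2 [order #2] limit_buy(price=103, qty=8): fills=#2x#1:2@95; bids=[#2:6@103] asks=[-]
After op 3 [order #3] limit_buy(price=95, qty=7): fills=none; bids=[#2:6@103 #3:7@95] asks=[-]
After op 4 [order #4] limit_sell(price=99, qty=7): fills=#2x#4:6@103; bids=[#3:7@95] asks=[#4:1@99]
After op 5 [order #5] limit_sell(price=101, qty=1): fills=none; bids=[#3:7@95] asks=[#4:1@99 #5:1@101]
After op 6 [order #6] limit_sell(price=105, qty=10): fills=none; bids=[#3:7@95] asks=[#4:1@99 #5:1@101 #6:10@105]
After op 7 [order #7] limit_buy(price=103, qty=4): fills=#7x#4:1@99 #7x#5:1@101; bids=[#7:2@103 #3:7@95] asks=[#6:10@105]
After op 8 [order #8] market_buy(qty=1): fills=#8x#6:1@105; bids=[#7:2@103 #3:7@95] asks=[#6:9@105]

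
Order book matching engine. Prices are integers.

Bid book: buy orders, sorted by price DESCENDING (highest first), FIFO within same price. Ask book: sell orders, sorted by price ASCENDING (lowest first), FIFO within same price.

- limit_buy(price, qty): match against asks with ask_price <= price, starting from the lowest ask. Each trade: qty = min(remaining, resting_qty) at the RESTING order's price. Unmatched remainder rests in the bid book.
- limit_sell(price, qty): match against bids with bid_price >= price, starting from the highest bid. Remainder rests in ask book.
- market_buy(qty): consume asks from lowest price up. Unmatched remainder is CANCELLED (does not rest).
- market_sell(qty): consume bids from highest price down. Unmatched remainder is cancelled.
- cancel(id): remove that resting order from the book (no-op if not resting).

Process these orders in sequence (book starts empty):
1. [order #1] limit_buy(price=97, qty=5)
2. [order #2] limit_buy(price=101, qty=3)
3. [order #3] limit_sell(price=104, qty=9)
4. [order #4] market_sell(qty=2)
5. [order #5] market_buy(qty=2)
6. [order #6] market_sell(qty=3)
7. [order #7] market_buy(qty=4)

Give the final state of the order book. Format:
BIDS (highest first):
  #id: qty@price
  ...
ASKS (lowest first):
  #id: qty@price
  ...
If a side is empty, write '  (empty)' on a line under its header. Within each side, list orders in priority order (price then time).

Answer: BIDS (highest first):
  #1: 3@97
ASKS (lowest first):
  #3: 3@104

Derivation:
After op 1 [order #1] limit_buy(price=97, qty=5): fills=none; bids=[#1:5@97] asks=[-]
After op 2 [order #2] limit_buy(price=101, qty=3): fills=none; bids=[#2:3@101 #1:5@97] asks=[-]
After op 3 [order #3] limit_sell(price=104, qty=9): fills=none; bids=[#2:3@101 #1:5@97] asks=[#3:9@104]
After op 4 [order #4] market_sell(qty=2): fills=#2x#4:2@101; bids=[#2:1@101 #1:5@97] asks=[#3:9@104]
After op 5 [order #5] market_buy(qty=2): fills=#5x#3:2@104; bids=[#2:1@101 #1:5@97] asks=[#3:7@104]
After op 6 [order #6] market_sell(qty=3): fills=#2x#6:1@101 #1x#6:2@97; bids=[#1:3@97] asks=[#3:7@104]
After op 7 [order #7] market_buy(qty=4): fills=#7x#3:4@104; bids=[#1:3@97] asks=[#3:3@104]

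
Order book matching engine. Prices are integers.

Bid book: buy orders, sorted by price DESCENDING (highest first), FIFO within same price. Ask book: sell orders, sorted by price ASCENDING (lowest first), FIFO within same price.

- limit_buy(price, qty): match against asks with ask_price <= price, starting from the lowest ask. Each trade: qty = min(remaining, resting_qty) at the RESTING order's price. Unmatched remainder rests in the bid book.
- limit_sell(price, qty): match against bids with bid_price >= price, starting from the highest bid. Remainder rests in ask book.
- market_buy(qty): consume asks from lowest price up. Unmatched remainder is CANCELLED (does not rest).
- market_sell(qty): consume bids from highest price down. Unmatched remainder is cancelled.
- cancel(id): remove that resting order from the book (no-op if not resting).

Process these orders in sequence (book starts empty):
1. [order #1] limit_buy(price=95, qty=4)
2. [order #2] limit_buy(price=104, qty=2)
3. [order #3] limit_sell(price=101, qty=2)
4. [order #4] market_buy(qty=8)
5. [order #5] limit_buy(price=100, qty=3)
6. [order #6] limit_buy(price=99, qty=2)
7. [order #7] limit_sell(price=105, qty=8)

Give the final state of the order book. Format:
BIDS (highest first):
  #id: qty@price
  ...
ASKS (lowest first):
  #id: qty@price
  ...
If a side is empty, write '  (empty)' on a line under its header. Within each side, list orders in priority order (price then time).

After op 1 [order #1] limit_buy(price=95, qty=4): fills=none; bids=[#1:4@95] asks=[-]
After op 2 [order #2] limit_buy(price=104, qty=2): fills=none; bids=[#2:2@104 #1:4@95] asks=[-]
After op 3 [order #3] limit_sell(price=101, qty=2): fills=#2x#3:2@104; bids=[#1:4@95] asks=[-]
After op 4 [order #4] market_buy(qty=8): fills=none; bids=[#1:4@95] asks=[-]
After op 5 [order #5] limit_buy(price=100, qty=3): fills=none; bids=[#5:3@100 #1:4@95] asks=[-]
After op 6 [order #6] limit_buy(price=99, qty=2): fills=none; bids=[#5:3@100 #6:2@99 #1:4@95] asks=[-]
After op 7 [order #7] limit_sell(price=105, qty=8): fills=none; bids=[#5:3@100 #6:2@99 #1:4@95] asks=[#7:8@105]

Answer: BIDS (highest first):
  #5: 3@100
  #6: 2@99
  #1: 4@95
ASKS (lowest first):
  #7: 8@105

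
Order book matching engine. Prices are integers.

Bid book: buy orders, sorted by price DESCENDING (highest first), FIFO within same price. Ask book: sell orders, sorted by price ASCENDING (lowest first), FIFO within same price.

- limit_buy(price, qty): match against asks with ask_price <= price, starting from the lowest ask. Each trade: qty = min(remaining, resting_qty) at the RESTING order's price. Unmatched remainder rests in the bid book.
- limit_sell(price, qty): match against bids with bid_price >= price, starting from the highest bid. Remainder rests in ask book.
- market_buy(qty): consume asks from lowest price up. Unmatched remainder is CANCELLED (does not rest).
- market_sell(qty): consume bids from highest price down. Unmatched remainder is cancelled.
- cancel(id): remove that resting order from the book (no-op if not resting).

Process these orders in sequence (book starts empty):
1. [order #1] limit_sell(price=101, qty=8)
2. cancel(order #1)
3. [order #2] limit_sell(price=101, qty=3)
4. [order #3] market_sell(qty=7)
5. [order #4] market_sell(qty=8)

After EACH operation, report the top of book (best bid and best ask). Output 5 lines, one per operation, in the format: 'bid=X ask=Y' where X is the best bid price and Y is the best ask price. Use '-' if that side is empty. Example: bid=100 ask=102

After op 1 [order #1] limit_sell(price=101, qty=8): fills=none; bids=[-] asks=[#1:8@101]
After op 2 cancel(order #1): fills=none; bids=[-] asks=[-]
After op 3 [order #2] limit_sell(price=101, qty=3): fills=none; bids=[-] asks=[#2:3@101]
After op 4 [order #3] market_sell(qty=7): fills=none; bids=[-] asks=[#2:3@101]
After op 5 [order #4] market_sell(qty=8): fills=none; bids=[-] asks=[#2:3@101]

Answer: bid=- ask=101
bid=- ask=-
bid=- ask=101
bid=- ask=101
bid=- ask=101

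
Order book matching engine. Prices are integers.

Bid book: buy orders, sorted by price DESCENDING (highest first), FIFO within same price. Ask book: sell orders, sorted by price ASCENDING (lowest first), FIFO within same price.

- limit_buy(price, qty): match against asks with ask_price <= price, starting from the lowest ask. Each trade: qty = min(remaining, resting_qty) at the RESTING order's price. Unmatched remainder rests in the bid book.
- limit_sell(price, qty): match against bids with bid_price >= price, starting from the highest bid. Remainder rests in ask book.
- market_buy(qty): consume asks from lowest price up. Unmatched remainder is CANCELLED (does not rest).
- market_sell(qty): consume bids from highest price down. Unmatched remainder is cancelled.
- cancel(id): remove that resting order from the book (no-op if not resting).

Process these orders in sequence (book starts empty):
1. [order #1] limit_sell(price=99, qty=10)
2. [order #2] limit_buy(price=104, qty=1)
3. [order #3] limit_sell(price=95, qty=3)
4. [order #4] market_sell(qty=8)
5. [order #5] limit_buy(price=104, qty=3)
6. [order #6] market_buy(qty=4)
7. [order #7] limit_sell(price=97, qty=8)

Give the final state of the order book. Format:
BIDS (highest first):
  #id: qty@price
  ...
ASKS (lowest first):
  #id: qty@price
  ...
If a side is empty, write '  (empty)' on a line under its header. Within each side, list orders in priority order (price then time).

After op 1 [order #1] limit_sell(price=99, qty=10): fills=none; bids=[-] asks=[#1:10@99]
After op 2 [order #2] limit_buy(price=104, qty=1): fills=#2x#1:1@99; bids=[-] asks=[#1:9@99]
After op 3 [order #3] limit_sell(price=95, qty=3): fills=none; bids=[-] asks=[#3:3@95 #1:9@99]
After op 4 [order #4] market_sell(qty=8): fills=none; bids=[-] asks=[#3:3@95 #1:9@99]
After op 5 [order #5] limit_buy(price=104, qty=3): fills=#5x#3:3@95; bids=[-] asks=[#1:9@99]
After op 6 [order #6] market_buy(qty=4): fills=#6x#1:4@99; bids=[-] asks=[#1:5@99]
After op 7 [order #7] limit_sell(price=97, qty=8): fills=none; bids=[-] asks=[#7:8@97 #1:5@99]

Answer: BIDS (highest first):
  (empty)
ASKS (lowest first):
  #7: 8@97
  #1: 5@99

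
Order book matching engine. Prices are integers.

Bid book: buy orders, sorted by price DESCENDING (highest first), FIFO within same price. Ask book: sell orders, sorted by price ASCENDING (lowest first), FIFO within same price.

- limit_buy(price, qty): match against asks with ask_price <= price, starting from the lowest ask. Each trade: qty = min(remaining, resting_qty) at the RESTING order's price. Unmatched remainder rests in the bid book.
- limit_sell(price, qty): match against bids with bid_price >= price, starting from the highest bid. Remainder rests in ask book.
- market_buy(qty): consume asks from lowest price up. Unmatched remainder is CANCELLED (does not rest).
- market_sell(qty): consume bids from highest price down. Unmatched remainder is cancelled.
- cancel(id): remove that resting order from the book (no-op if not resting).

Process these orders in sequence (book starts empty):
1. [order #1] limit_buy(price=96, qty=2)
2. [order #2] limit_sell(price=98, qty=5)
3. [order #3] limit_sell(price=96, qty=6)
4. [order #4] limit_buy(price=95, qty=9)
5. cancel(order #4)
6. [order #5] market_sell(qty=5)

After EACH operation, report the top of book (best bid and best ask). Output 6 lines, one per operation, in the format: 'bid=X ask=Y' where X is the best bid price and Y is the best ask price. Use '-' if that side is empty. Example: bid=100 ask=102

Answer: bid=96 ask=-
bid=96 ask=98
bid=- ask=96
bid=95 ask=96
bid=- ask=96
bid=- ask=96

Derivation:
After op 1 [order #1] limit_buy(price=96, qty=2): fills=none; bids=[#1:2@96] asks=[-]
After op 2 [order #2] limit_sell(price=98, qty=5): fills=none; bids=[#1:2@96] asks=[#2:5@98]
After op 3 [order #3] limit_sell(price=96, qty=6): fills=#1x#3:2@96; bids=[-] asks=[#3:4@96 #2:5@98]
After op 4 [order #4] limit_buy(price=95, qty=9): fills=none; bids=[#4:9@95] asks=[#3:4@96 #2:5@98]
After op 5 cancel(order #4): fills=none; bids=[-] asks=[#3:4@96 #2:5@98]
After op 6 [order #5] market_sell(qty=5): fills=none; bids=[-] asks=[#3:4@96 #2:5@98]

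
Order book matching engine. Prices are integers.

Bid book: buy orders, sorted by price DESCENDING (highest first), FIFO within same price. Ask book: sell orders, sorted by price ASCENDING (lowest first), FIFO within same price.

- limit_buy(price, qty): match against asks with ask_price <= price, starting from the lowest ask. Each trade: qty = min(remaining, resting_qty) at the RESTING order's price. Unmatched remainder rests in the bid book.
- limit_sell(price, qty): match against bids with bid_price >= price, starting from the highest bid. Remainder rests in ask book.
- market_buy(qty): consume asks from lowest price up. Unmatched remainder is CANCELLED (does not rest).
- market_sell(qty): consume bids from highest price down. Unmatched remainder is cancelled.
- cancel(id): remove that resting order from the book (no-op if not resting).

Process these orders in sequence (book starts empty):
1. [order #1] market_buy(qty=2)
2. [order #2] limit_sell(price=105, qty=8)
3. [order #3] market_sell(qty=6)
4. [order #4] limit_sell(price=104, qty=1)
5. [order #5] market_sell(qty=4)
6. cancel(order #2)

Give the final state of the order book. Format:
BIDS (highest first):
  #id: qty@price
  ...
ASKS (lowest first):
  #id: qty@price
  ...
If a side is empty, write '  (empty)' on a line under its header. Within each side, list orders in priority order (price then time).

Answer: BIDS (highest first):
  (empty)
ASKS (lowest first):
  #4: 1@104

Derivation:
After op 1 [order #1] market_buy(qty=2): fills=none; bids=[-] asks=[-]
After op 2 [order #2] limit_sell(price=105, qty=8): fills=none; bids=[-] asks=[#2:8@105]
After op 3 [order #3] market_sell(qty=6): fills=none; bids=[-] asks=[#2:8@105]
After op 4 [order #4] limit_sell(price=104, qty=1): fills=none; bids=[-] asks=[#4:1@104 #2:8@105]
After op 5 [order #5] market_sell(qty=4): fills=none; bids=[-] asks=[#4:1@104 #2:8@105]
After op 6 cancel(order #2): fills=none; bids=[-] asks=[#4:1@104]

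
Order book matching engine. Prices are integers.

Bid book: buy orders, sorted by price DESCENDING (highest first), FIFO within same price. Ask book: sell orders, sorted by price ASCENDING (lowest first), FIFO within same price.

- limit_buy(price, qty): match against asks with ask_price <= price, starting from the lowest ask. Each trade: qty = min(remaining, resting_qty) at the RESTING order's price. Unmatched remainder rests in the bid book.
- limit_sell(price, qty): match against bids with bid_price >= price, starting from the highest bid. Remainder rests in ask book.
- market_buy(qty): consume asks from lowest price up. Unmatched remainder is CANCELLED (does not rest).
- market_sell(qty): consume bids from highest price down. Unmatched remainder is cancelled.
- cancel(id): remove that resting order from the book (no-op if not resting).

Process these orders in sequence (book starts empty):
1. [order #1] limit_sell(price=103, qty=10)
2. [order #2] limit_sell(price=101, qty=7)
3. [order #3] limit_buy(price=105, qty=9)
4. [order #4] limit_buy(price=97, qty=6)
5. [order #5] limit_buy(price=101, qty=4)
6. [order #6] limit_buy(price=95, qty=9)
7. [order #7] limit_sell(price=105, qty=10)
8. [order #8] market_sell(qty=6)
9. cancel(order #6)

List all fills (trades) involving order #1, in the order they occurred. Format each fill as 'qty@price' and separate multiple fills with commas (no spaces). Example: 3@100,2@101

Answer: 2@103

Derivation:
After op 1 [order #1] limit_sell(price=103, qty=10): fills=none; bids=[-] asks=[#1:10@103]
After op 2 [order #2] limit_sell(price=101, qty=7): fills=none; bids=[-] asks=[#2:7@101 #1:10@103]
After op 3 [order #3] limit_buy(price=105, qty=9): fills=#3x#2:7@101 #3x#1:2@103; bids=[-] asks=[#1:8@103]
After op 4 [order #4] limit_buy(price=97, qty=6): fills=none; bids=[#4:6@97] asks=[#1:8@103]
After op 5 [order #5] limit_buy(price=101, qty=4): fills=none; bids=[#5:4@101 #4:6@97] asks=[#1:8@103]
After op 6 [order #6] limit_buy(price=95, qty=9): fills=none; bids=[#5:4@101 #4:6@97 #6:9@95] asks=[#1:8@103]
After op 7 [order #7] limit_sell(price=105, qty=10): fills=none; bids=[#5:4@101 #4:6@97 #6:9@95] asks=[#1:8@103 #7:10@105]
After op 8 [order #8] market_sell(qty=6): fills=#5x#8:4@101 #4x#8:2@97; bids=[#4:4@97 #6:9@95] asks=[#1:8@103 #7:10@105]
After op 9 cancel(order #6): fills=none; bids=[#4:4@97] asks=[#1:8@103 #7:10@105]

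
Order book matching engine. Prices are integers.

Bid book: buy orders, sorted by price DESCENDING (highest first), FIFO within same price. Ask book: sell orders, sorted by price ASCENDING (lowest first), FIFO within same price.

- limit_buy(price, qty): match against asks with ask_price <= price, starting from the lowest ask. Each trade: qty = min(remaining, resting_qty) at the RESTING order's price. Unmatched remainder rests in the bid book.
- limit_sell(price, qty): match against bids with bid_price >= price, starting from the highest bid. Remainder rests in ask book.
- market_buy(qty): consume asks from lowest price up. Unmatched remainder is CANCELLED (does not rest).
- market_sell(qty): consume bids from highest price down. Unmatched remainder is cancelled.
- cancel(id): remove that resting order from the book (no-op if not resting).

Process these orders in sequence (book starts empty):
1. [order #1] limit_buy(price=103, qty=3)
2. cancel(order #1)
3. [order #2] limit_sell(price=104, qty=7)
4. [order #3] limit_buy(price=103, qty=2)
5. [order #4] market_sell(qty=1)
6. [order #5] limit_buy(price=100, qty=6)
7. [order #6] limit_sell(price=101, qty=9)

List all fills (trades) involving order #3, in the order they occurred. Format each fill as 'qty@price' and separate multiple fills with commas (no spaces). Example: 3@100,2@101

Answer: 1@103,1@103

Derivation:
After op 1 [order #1] limit_buy(price=103, qty=3): fills=none; bids=[#1:3@103] asks=[-]
After op 2 cancel(order #1): fills=none; bids=[-] asks=[-]
After op 3 [order #2] limit_sell(price=104, qty=7): fills=none; bids=[-] asks=[#2:7@104]
After op 4 [order #3] limit_buy(price=103, qty=2): fills=none; bids=[#3:2@103] asks=[#2:7@104]
After op 5 [order #4] market_sell(qty=1): fills=#3x#4:1@103; bids=[#3:1@103] asks=[#2:7@104]
After op 6 [order #5] limit_buy(price=100, qty=6): fills=none; bids=[#3:1@103 #5:6@100] asks=[#2:7@104]
After op 7 [order #6] limit_sell(price=101, qty=9): fills=#3x#6:1@103; bids=[#5:6@100] asks=[#6:8@101 #2:7@104]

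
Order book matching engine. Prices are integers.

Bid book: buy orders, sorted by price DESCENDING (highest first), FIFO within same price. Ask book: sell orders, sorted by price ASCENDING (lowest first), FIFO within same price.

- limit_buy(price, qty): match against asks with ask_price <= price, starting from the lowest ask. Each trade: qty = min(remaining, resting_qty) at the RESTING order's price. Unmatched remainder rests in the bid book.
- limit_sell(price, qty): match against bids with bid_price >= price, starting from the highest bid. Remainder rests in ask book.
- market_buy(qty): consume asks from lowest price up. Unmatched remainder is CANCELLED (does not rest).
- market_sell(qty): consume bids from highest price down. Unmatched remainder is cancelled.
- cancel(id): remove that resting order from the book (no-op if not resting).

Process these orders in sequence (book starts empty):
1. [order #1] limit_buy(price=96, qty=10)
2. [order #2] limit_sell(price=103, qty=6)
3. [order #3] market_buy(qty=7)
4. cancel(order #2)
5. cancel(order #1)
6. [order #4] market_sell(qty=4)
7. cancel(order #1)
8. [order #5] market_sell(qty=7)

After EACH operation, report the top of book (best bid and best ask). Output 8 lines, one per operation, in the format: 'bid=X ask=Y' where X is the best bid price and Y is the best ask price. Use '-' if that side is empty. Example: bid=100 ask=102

Answer: bid=96 ask=-
bid=96 ask=103
bid=96 ask=-
bid=96 ask=-
bid=- ask=-
bid=- ask=-
bid=- ask=-
bid=- ask=-

Derivation:
After op 1 [order #1] limit_buy(price=96, qty=10): fills=none; bids=[#1:10@96] asks=[-]
After op 2 [order #2] limit_sell(price=103, qty=6): fills=none; bids=[#1:10@96] asks=[#2:6@103]
After op 3 [order #3] market_buy(qty=7): fills=#3x#2:6@103; bids=[#1:10@96] asks=[-]
After op 4 cancel(order #2): fills=none; bids=[#1:10@96] asks=[-]
After op 5 cancel(order #1): fills=none; bids=[-] asks=[-]
After op 6 [order #4] market_sell(qty=4): fills=none; bids=[-] asks=[-]
After op 7 cancel(order #1): fills=none; bids=[-] asks=[-]
After op 8 [order #5] market_sell(qty=7): fills=none; bids=[-] asks=[-]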